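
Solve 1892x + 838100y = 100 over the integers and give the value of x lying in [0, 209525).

Euclid: 838100 = 442·1892 + 1836; 1892 = 1·1836 + 56; 1836 = 32·56 + 44; 56 = 1·44 + 12; 44 = 3·12 + 8; 12 = 1·8 + 4; 8 = 2·4 + 0 → gcd = 4; 100 = 4·25.
Back-substitution yields 1892·(74862) + 838100·(-169) = 4, so one solution is x = 74862·25 = 1871550, y = -169·25 = -4225.
Solutions in x differ by 838100/4 = 209525; the one in [0, 209525) is 1871550 mod 209525 = 195350.

195350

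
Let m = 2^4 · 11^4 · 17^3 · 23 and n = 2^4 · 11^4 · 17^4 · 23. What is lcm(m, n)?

450001793648

max exponent per prime: 2^4 · 11^4 · 17^4 · 23 = 450001793648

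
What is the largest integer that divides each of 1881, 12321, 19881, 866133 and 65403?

gcd(1881, 12321): 12321 = 6·1881 + 1035; 1881 = 1·1035 + 846; 1035 = 1·846 + 189; 846 = 4·189 + 90; 189 = 2·90 + 9; 90 = 10·9 + 0 → 9
gcd(9, 19881): 19881 = 2209·9 + 0 → 9
gcd(9, 866133): 866133 = 96237·9 + 0 → 9
gcd(9, 65403): 65403 = 7267·9 + 0 → 9

9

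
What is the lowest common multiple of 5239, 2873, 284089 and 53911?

5239 = 13² · 31; 2873 = 13² · 17; 284089 = 13² · 41²; 53911 = 11 · 13² · 29
lcm takes max exponent of each prime: 11 · 13² · 17 · 29 · 31 · 41² = 47759054057

47759054057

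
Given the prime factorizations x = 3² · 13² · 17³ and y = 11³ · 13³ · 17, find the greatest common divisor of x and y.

2873

min exponent per shared prime: 13² · 17 = 2873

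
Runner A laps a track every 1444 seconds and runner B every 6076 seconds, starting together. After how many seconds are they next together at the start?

1444 = 2² · 19²; 6076 = 2² · 7² · 31
max exponents: 2² · 7² · 19² · 31 = 2193436

2193436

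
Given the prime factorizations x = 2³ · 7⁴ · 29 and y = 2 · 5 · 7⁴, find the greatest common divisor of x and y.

min exponent per shared prime: 2 · 7⁴ = 4802

4802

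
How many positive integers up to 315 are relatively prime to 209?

272

Prime factors of 209: 11, 19. Count integers ≤ 315 divisible by none of them.
By inclusion–exclusion: 315 − ⌊315/11⌋ − ⌊315/19⌋ + ⌊315/209⌋ = 272.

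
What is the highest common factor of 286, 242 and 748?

22

gcd(286, 242): 286 = 1·242 + 44; 242 = 5·44 + 22; 44 = 2·22 + 0 → 22
gcd(22, 748): 748 = 34·22 + 0 → 22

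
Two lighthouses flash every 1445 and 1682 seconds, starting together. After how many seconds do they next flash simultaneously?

2430490

gcd first: 1682 = 1·1445 + 237; 1445 = 6·237 + 23; 237 = 10·23 + 7; 23 = 3·7 + 2; 7 = 3·2 + 1; 2 = 2·1 + 0 → gcd = 1
lcm = 1445·1682/gcd = 2430490/1 = 2430490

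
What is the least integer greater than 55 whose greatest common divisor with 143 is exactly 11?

143 = 11·13. Any x with gcd(x, 143) = 11 is a multiple of 11, say 11s, with s coprime to 13.
Need s > 55/11, so s ≥ 6. First s ≥ 6 with gcd(s, 13) = 1 is s = 6. Thus x = 11·6 = 66.

66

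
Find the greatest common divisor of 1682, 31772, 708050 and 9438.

2

1682 = 2 · 29²; 31772 = 2² · 13² · 47; 708050 = 2 · 5² · 7² · 17²; 9438 = 2 · 3 · 11² · 13
gcd takes min exponent of each prime: 2 = 2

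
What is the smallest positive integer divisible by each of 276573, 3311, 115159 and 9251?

276573 = 3 · 11 · 17² · 29; 3311 = 7 · 11 · 43; 115159 = 11 · 19² · 29; 9251 = 11 · 29²
lcm takes max exponent of each prime: 3 · 7 · 11 · 17² · 19² · 29² · 43 = 871528263837

871528263837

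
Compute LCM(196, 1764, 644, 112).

162288

lcm(196, 1764) = 196·1764/gcd = 345744/196 = 1764
lcm(1764, 644) = 1764·644/gcd = 1136016/28 = 40572
lcm(40572, 112) = 40572·112/gcd = 4544064/28 = 162288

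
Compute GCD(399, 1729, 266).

gcd(399, 1729): 1729 = 4·399 + 133; 399 = 3·133 + 0 → 133
gcd(133, 266): 266 = 2·133 + 0 → 133

133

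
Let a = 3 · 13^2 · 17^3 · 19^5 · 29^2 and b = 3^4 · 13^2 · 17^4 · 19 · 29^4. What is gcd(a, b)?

min exponent per shared prime: 3 · 13^2 · 17^3 · 19 · 29^2 = 39801947289

39801947289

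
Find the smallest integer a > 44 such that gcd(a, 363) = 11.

363 = 11·33. Any a with gcd(a, 363) = 11 is a multiple of 11, say 11s, with s coprime to 33.
Need s > 44/11, so s ≥ 5. First s ≥ 5 with gcd(s, 33) = 1 is s = 5. Thus a = 11·5 = 55.

55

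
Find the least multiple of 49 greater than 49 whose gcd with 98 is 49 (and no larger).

147

98 = 49·2. Any t with gcd(t, 98) = 49 is a multiple of 49, say 49s, with s coprime to 2.
Need s > 49/49, so s ≥ 2. First s ≥ 2 with gcd(s, 2) = 1 is s = 3. Thus t = 49·3 = 147.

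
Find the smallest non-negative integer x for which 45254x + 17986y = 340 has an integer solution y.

Reduce mod 17986: 45254x ≡ 340 (mod 17986). With g = gcd(45254, 17986) = 34 dividing 340, divide through: 1331x ≡ 10 (mod 529).
Since gcd(1331, 529) = 1, x ≡ 10·(1331)⁻¹ ≡ 219 (mod 529). Smallest non-negative: 219.

219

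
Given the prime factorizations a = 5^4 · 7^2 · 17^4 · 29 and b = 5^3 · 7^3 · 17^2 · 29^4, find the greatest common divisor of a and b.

51333625

min exponent per shared prime: 5^3 · 7^2 · 17^2 · 29 = 51333625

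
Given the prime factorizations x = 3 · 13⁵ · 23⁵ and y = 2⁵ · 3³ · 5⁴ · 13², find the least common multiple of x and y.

1290475314809460000

max exponent per prime: 2⁵ · 3³ · 5⁴ · 13⁵ · 23⁵ = 1290475314809460000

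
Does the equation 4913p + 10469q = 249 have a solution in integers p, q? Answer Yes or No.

By Bézout, 4913p + 10469q = 249 has integer solutions iff gcd(4913, 10469) | 249.
Euclid: 10469 = 2·4913 + 643; 4913 = 7·643 + 412; 643 = 1·412 + 231; 412 = 1·231 + 181; 231 = 1·181 + 50; 181 = 3·50 + 31; 50 = 1·31 + 19; 31 = 1·19 + 12; 19 = 1·12 + 7; 12 = 1·7 + 5; 7 = 1·5 + 2; 5 = 2·2 + 1; 2 = 2·1 + 0. gcd = 1; 249 mod 1 = 0. Yes.

Yes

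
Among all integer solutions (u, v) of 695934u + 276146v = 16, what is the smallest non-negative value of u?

Reduce mod 276146: 695934u ≡ 16 (mod 276146). With g = gcd(695934, 276146) = 2 dividing 16, divide through: 347967u ≡ 8 (mod 138073).
Since gcd(347967, 138073) = 1, u ≡ 8·(347967)⁻¹ ≡ 44107 (mod 138073). Smallest non-negative: 44107.

44107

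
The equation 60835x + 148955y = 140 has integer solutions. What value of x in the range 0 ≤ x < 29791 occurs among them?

18141

gcd(60835, 148955) = 5 (Euclid: 148955 = 2·60835 + 27285; 60835 = 2·27285 + 6265; 27285 = 4·6265 + 2225; 6265 = 2·2225 + 1815; 2225 = 1·1815 + 410; 1815 = 4·410 + 175; 410 = 2·175 + 60; 175 = 2·60 + 55; 60 = 1·55 + 5; 55 = 11·5 + 0), and 5 | 140.
Extended Euclid: 60835·(-2544) + 148955·(1039) = 5. Scale by 28: x₀ = -71232.
General solution x = x₀ + 29791t; reducing mod 29791 gives x = 18141 (and y = -7409).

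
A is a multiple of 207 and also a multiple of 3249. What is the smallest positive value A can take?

gcd first: 3249 = 15·207 + 144; 207 = 1·144 + 63; 144 = 2·63 + 18; 63 = 3·18 + 9; 18 = 2·9 + 0 → gcd = 9
lcm = 207·3249/gcd = 672543/9 = 74727

74727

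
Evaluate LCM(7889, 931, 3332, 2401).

lcm(7889, 931) = 7889·931/gcd = 7344659/49 = 149891
lcm(149891, 3332) = 149891·3332/gcd = 499436812/49 = 10192588
lcm(10192588, 2401) = 10192588·2401/gcd = 24472403788/343 = 71348116

71348116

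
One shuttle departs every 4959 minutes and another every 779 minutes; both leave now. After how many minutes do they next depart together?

gcd first: 4959 = 6·779 + 285; 779 = 2·285 + 209; 285 = 1·209 + 76; 209 = 2·76 + 57; 76 = 1·57 + 19; 57 = 3·19 + 0 → gcd = 19
lcm = 4959·779/gcd = 3863061/19 = 203319

203319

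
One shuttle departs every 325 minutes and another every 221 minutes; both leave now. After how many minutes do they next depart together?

325 = 5² · 13; 221 = 13 · 17
max exponents: 5² · 13 · 17 = 5525

5525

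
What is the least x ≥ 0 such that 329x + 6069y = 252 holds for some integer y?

93

Euclid: 6069 = 18·329 + 147; 329 = 2·147 + 35; 147 = 4·35 + 7; 35 = 5·7 + 0 → gcd = 7; 252 = 7·36.
Back-substitution yields 329·(-166) + 6069·(9) = 7, so one solution is x = -166·36 = -5976, y = 9·36 = 324.
Solutions in x differ by 6069/7 = 867; the one in [0, 867) is -5976 mod 867 = 93.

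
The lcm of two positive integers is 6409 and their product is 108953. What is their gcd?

17

gcd·lcm = product, so gcd = 108953/6409 = 17.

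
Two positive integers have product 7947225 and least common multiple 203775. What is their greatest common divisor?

gcd·lcm = product, so gcd = 7947225/203775 = 39.

39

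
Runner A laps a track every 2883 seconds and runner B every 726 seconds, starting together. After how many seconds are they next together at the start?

gcd first: 2883 = 3·726 + 705; 726 = 1·705 + 21; 705 = 33·21 + 12; 21 = 1·12 + 9; 12 = 1·9 + 3; 9 = 3·3 + 0 → gcd = 3
lcm = 2883·726/gcd = 2093058/3 = 697686

697686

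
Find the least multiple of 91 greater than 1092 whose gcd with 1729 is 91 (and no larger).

1183

1729 = 91·19. Any t with gcd(t, 1729) = 91 is a multiple of 91, say 91s, with s coprime to 19.
Need s > 1092/91, so s ≥ 13. First s ≥ 13 with gcd(s, 19) = 1 is s = 13. Thus t = 91·13 = 1183.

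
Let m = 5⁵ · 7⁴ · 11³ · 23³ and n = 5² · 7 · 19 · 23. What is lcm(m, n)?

max exponent per prime: 5⁵ · 7⁴ · 11³ · 19 · 23³ = 2308646007696875

2308646007696875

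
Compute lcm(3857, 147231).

4269699

3857 = 7 · 19 · 29; 147231 = 3³ · 7 · 19 · 41
max exponents: 3³ · 7 · 19 · 29 · 41 = 4269699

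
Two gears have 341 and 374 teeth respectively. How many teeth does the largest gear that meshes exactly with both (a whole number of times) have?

Euclid: 374 = 1·341 + 33; 341 = 10·33 + 11; 33 = 3·11 + 0. Last nonzero remainder: 11.

11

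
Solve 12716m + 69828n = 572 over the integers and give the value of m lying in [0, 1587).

346

gcd(12716, 69828) = 44 (Euclid: 69828 = 5·12716 + 6248; 12716 = 2·6248 + 220; 6248 = 28·220 + 88; 220 = 2·88 + 44; 88 = 2·44 + 0), and 44 | 572.
Extended Euclid: 12716·(637) + 69828·(-116) = 44. Scale by 13: m₀ = 8281.
General solution m = m₀ + 1587t; reducing mod 1587 gives m = 346 (and n = -63).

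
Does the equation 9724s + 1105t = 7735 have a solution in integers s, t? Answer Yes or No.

By Bézout, 9724s + 1105t = 7735 has integer solutions iff gcd(9724, 1105) | 7735.
Euclid: 9724 = 8·1105 + 884; 1105 = 1·884 + 221; 884 = 4·221 + 0. gcd = 221; 7735 mod 221 = 0. Yes.

Yes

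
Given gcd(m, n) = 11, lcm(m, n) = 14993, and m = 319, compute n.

517

Using mn = gcd(m,n)·lcm(m,n) = 11·14993 = 164923, we get n = 164923/319 = 517.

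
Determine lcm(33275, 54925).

33275 = 5² · 11³; 54925 = 5² · 13³
max exponents: 5² · 11³ · 13³ = 73105175

73105175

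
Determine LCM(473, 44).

1892

gcd first: 473 = 10·44 + 33; 44 = 1·33 + 11; 33 = 3·11 + 0 → gcd = 11
lcm = 473·44/gcd = 20812/11 = 1892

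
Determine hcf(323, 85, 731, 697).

17

gcd(323, 85): 323 = 3·85 + 68; 85 = 1·68 + 17; 68 = 4·17 + 0 → 17
gcd(17, 731): 731 = 43·17 + 0 → 17
gcd(17, 697): 697 = 41·17 + 0 → 17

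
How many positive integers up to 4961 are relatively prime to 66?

66 = 2·3·11. Inclusion–exclusion on these primes:
4961 − ⌊4961/2⌋ − ⌊4961/3⌋ − ⌊4961/11⌋ + ⌊4961/6⌋ + ⌊4961/22⌋ + ⌊4961/33⌋ − ⌊4961/66⌋ = 1503

1503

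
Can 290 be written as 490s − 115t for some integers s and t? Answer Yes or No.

By Bézout, 490s − 115t = 290 has integer solutions iff gcd(490, 115) | 290.
Euclid: 490 = 4·115 + 30; 115 = 3·30 + 25; 30 = 1·25 + 5; 25 = 5·5 + 0. gcd = 5; 290 mod 5 = 0. Yes.

Yes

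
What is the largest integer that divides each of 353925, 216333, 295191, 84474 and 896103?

117

353925 = 3² · 5² · 11² · 13; 216333 = 3² · 13 · 43²; 295191 = 3³ · 13 · 29²; 84474 = 2 · 3² · 13 · 19²; 896103 = 3⁴ · 13 · 23 · 37
gcd takes min exponent of each prime: 3² · 13 = 117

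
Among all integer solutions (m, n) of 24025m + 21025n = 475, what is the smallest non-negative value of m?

708

Euclid: 24025 = 1·21025 + 3000; 21025 = 7·3000 + 25; 3000 = 120·25 + 0 → gcd = 25; 475 = 25·19.
Back-substitution yields 24025·(-7) + 21025·(8) = 25, so one solution is m = -7·19 = -133, n = 8·19 = 152.
Solutions in m differ by 21025/25 = 841; the one in [0, 841) is -133 mod 841 = 708.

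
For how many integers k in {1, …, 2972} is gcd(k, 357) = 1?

1599

357 = 3·7·17. Inclusion–exclusion on these primes:
2972 − ⌊2972/3⌋ − ⌊2972/7⌋ − ⌊2972/17⌋ + ⌊2972/21⌋ + ⌊2972/51⌋ + ⌊2972/119⌋ − ⌊2972/357⌋ = 1599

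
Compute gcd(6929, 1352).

6929 = 13² · 41
1352 = 2³ · 13²
Common: 13² = 169

169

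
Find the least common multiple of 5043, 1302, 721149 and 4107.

428467793754

5043 = 3 · 41²; 1302 = 2 · 3 · 7 · 31; 721149 = 3 · 11 · 13 · 41²; 4107 = 3 · 37²
lcm takes max exponent of each prime: 2 · 3 · 7 · 11 · 13 · 31 · 37² · 41² = 428467793754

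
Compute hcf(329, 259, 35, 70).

7

329 = 7 · 47; 259 = 7 · 37; 35 = 5 · 7; 70 = 2 · 5 · 7
gcd takes min exponent of each prime: 7 = 7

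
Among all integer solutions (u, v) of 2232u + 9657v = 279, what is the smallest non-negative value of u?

939

Euclid: 9657 = 4·2232 + 729; 2232 = 3·729 + 45; 729 = 16·45 + 9; 45 = 5·9 + 0 → gcd = 9; 279 = 9·31.
Back-substitution yields 2232·(-212) + 9657·(49) = 9, so one solution is u = -212·31 = -6572, v = 49·31 = 1519.
Solutions in u differ by 9657/9 = 1073; the one in [0, 1073) is -6572 mod 1073 = 939.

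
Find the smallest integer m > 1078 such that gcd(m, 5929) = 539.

Multiples of 539 above 1078: 539·3, 539·4, … . Need the cofactor coprime to 5929/539 = 11.
Checking s = 3, 4, … the first with gcd(s, 11) = 1 is s = 3, giving 1617.

1617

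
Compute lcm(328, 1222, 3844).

lcm(328, 1222) = 328·1222/gcd = 400816/2 = 200408
lcm(200408, 3844) = 200408·3844/gcd = 770368352/4 = 192592088

192592088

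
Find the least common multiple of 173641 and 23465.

868205

173641 = 13 · 19² · 37; 23465 = 5 · 13 · 19²
max exponents: 5 · 13 · 19² · 37 = 868205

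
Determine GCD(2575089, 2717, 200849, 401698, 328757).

209

2575089 = 3² · 11 · 19 · 37²; 2717 = 11 · 13 · 19; 200849 = 11 · 19 · 31²; 401698 = 2 · 11 · 19 · 31²; 328757 = 11³ · 13 · 19
gcd takes min exponent of each prime: 11 · 19 = 209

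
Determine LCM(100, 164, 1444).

1480100

100 = 2² · 5²; 164 = 2² · 41; 1444 = 2² · 19²
lcm takes max exponent of each prime: 2² · 5² · 19² · 41 = 1480100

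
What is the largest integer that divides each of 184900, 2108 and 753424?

184900 = 2² · 5² · 43²; 2108 = 2² · 17 · 31; 753424 = 2⁴ · 7² · 31²
gcd takes min exponent of each prime: 2² = 4

4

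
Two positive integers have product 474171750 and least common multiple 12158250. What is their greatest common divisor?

39

From gcd × lcm = ab: gcd = 474171750 / 12158250 = 39.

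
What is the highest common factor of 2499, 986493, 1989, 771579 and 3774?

51

2499 = 3 · 7² · 17; 986493 = 3 · 17 · 23 · 29²; 1989 = 3² · 13 · 17; 771579 = 3³ · 17 · 41²; 3774 = 2 · 3 · 17 · 37
gcd takes min exponent of each prime: 3 · 17 = 51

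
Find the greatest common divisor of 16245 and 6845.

Euclid: 16245 = 2·6845 + 2555; 6845 = 2·2555 + 1735; 2555 = 1·1735 + 820; 1735 = 2·820 + 95; 820 = 8·95 + 60; 95 = 1·60 + 35; 60 = 1·35 + 25; 35 = 1·25 + 10; 25 = 2·10 + 5; 10 = 2·5 + 0. Last nonzero remainder: 5.

5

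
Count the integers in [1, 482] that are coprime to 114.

152

114 = 2·3·19. Inclusion–exclusion on these primes:
482 − ⌊482/2⌋ − ⌊482/3⌋ − ⌊482/19⌋ + ⌊482/6⌋ + ⌊482/38⌋ + ⌊482/57⌋ − ⌊482/114⌋ = 152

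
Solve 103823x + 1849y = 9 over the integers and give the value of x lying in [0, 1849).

Reduce mod 1849: 103823x ≡ 9 (mod 1849). With g = gcd(103823, 1849) = 1 dividing 9, divide through: 103823x ≡ 9 (mod 1849).
Since gcd(103823, 1849) = 1, x ≡ 9·(103823)⁻¹ ≡ 1014 (mod 1849). Smallest non-negative: 1014.

1014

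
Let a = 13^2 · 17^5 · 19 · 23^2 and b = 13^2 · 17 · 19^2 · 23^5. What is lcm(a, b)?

max exponent per prime: 13^2 · 17^5 · 19^2 · 23^5 = 557542134619977559

557542134619977559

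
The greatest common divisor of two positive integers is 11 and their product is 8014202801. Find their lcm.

728563891

For any two positive integers, gcd × lcm equals their product. Hence lcm = 8014202801 / 11 = 728563891.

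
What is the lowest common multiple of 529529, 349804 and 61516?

344001101444

529529 = 7 · 11 · 13 · 23²; 349804 = 2² · 7 · 13 · 31²; 61516 = 2² · 7 · 13³
lcm takes max exponent of each prime: 2² · 7 · 11 · 13³ · 23² · 31² = 344001101444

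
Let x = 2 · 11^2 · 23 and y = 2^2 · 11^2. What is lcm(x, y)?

11132

max exponent per prime: 2^2 · 11^2 · 23 = 11132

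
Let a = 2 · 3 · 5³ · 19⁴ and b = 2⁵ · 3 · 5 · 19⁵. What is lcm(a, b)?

max exponent per prime: 2⁵ · 3 · 5³ · 19⁵ = 29713188000

29713188000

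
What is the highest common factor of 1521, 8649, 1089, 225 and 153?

gcd(1521, 8649): 8649 = 5·1521 + 1044; 1521 = 1·1044 + 477; 1044 = 2·477 + 90; 477 = 5·90 + 27; 90 = 3·27 + 9; 27 = 3·9 + 0 → 9
gcd(9, 1089): 1089 = 121·9 + 0 → 9
gcd(9, 225): 225 = 25·9 + 0 → 9
gcd(9, 153): 153 = 17·9 + 0 → 9

9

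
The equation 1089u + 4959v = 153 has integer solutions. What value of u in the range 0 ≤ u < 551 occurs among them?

73

Reduce mod 4959: 1089u ≡ 153 (mod 4959). With g = gcd(1089, 4959) = 9 dividing 153, divide through: 121u ≡ 17 (mod 551).
Since gcd(121, 551) = 1, u ≡ 17·(121)⁻¹ ≡ 73 (mod 551). Smallest non-negative: 73.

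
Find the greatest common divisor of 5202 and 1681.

1

Euclid: 5202 = 3·1681 + 159; 1681 = 10·159 + 91; 159 = 1·91 + 68; 91 = 1·68 + 23; 68 = 2·23 + 22; 23 = 1·22 + 1; 22 = 22·1 + 0. Last nonzero remainder: 1.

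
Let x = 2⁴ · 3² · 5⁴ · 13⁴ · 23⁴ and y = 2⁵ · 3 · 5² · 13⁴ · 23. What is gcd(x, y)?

788283600

min exponent per shared prime: 2⁴ · 3 · 5² · 13⁴ · 23 = 788283600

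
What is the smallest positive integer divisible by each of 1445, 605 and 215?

lcm(1445, 605) = 1445·605/gcd = 874225/5 = 174845
lcm(174845, 215) = 174845·215/gcd = 37591675/5 = 7518335

7518335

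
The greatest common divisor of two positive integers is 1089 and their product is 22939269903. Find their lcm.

21064527

For any two positive integers, gcd × lcm equals their product. Hence lcm = 22939269903 / 1089 = 21064527.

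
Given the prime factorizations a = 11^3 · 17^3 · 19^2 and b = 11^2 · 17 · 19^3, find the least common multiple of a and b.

44852393377

max exponent per prime: 11^3 · 17^3 · 19^3 = 44852393377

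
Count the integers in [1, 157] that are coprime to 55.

114

Prime factors of 55: 5, 11. Count integers ≤ 157 divisible by none of them.
By inclusion–exclusion: 157 − ⌊157/5⌋ − ⌊157/11⌋ + ⌊157/55⌋ = 114.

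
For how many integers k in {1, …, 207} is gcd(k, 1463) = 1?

1463 = 7·11·19. Inclusion–exclusion on these primes:
207 − ⌊207/7⌋ − ⌊207/11⌋ − ⌊207/19⌋ + ⌊207/77⌋ + ⌊207/133⌋ + ⌊207/209⌋ − ⌊207/1463⌋ = 153

153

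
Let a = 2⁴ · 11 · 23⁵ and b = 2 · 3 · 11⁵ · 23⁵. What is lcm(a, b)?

49755814871664

max exponent per prime: 2⁴ · 3 · 11⁵ · 23⁵ = 49755814871664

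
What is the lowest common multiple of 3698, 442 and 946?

8989838

3698 = 2 · 43²; 442 = 2 · 13 · 17; 946 = 2 · 11 · 43
lcm takes max exponent of each prime: 2 · 11 · 13 · 17 · 43² = 8989838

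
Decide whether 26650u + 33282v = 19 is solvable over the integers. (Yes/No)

No

By Bézout, 26650u + 33282v = 19 has integer solutions iff gcd(26650, 33282) | 19.
Euclid: 33282 = 1·26650 + 6632; 26650 = 4·6632 + 122; 6632 = 54·122 + 44; 122 = 2·44 + 34; 44 = 1·34 + 10; 34 = 3·10 + 4; 10 = 2·4 + 2; 4 = 2·2 + 0. gcd = 2; 19 mod 2 = 1. No.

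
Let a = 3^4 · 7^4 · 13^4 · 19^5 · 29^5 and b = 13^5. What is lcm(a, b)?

max exponent per prime: 3^4 · 7^4 · 13^5 · 19^5 · 29^5 = 3667346412254419422574683

3667346412254419422574683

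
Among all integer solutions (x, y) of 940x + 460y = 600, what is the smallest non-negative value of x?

Euclid: 940 = 2·460 + 20; 460 = 23·20 + 0 → gcd = 20; 600 = 20·30.
Back-substitution yields 940·(1) + 460·(-2) = 20, so one solution is x = 1·30 = 30, y = -2·30 = -60.
Solutions in x differ by 460/20 = 23; the one in [0, 23) is 30 mod 23 = 7.

7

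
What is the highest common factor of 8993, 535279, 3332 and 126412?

gcd(8993, 535279): 535279 = 59·8993 + 4692; 8993 = 1·4692 + 4301; 4692 = 1·4301 + 391; 4301 = 11·391 + 0 → 391
gcd(391, 3332): 3332 = 8·391 + 204; 391 = 1·204 + 187; 204 = 1·187 + 17; 187 = 11·17 + 0 → 17
gcd(17, 126412): 126412 = 7436·17 + 0 → 17

17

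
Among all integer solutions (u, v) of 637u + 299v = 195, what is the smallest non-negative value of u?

Reduce mod 299: 637u ≡ 195 (mod 299). With g = gcd(637, 299) = 13 dividing 195, divide through: 49u ≡ 15 (mod 23).
Since gcd(49, 23) = 1, u ≡ 15·(49)⁻¹ ≡ 5 (mod 23). Smallest non-negative: 5.

5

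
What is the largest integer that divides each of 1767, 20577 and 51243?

57

gcd(1767, 20577): 20577 = 11·1767 + 1140; 1767 = 1·1140 + 627; 1140 = 1·627 + 513; 627 = 1·513 + 114; 513 = 4·114 + 57; 114 = 2·57 + 0 → 57
gcd(57, 51243): 51243 = 899·57 + 0 → 57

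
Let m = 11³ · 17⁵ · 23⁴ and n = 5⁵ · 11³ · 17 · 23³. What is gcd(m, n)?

275302709

min exponent per shared prime: 11³ · 17 · 23³ = 275302709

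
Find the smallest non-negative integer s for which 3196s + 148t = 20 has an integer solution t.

12

gcd(3196, 148) = 4 (Euclid: 3196 = 21·148 + 88; 148 = 1·88 + 60; 88 = 1·60 + 28; 60 = 2·28 + 4; 28 = 7·4 + 0), and 4 | 20.
Extended Euclid: 3196·(-5) + 148·(108) = 4. Scale by 5: s₀ = -25.
General solution s = s₀ + 37k; reducing mod 37 gives s = 12 (and t = -259).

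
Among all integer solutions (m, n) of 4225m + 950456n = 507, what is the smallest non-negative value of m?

675

gcd(4225, 950456) = 169 (Euclid: 950456 = 224·4225 + 4056; 4225 = 1·4056 + 169; 4056 = 24·169 + 0), and 169 | 507.
Extended Euclid: 4225·(225) + 950456·(-1) = 169. Scale by 3: m₀ = 675.
General solution m = m₀ + 5624t; reducing mod 5624 gives m = 675 (and n = -3).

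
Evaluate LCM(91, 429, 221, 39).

lcm(91, 429) = 91·429/gcd = 39039/13 = 3003
lcm(3003, 221) = 3003·221/gcd = 663663/13 = 51051
lcm(51051, 39) = 51051·39/gcd = 1990989/39 = 51051

51051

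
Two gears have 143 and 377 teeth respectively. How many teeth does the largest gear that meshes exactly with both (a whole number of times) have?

143 = 11 · 13
377 = 13 · 29
Common: 13 = 13

13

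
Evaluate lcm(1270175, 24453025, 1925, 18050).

lcm(1270175, 24453025) = 1270175·24453025/gcd = 31059621029375/575 = 54016732225
lcm(54016732225, 1925) = 54016732225·1925/gcd = 103982209533125/25 = 4159288381325
lcm(4159288381325, 18050) = 4159288381325·18050/gcd = 75075155282916250/25 = 3003006211316650

3003006211316650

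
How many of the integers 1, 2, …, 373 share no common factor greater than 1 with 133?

303

133 = 7·19. Inclusion–exclusion on these primes:
373 − ⌊373/7⌋ − ⌊373/19⌋ + ⌊373/133⌋ = 303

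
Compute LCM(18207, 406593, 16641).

1520872094511

18207 = 3² · 7 · 17²; 406593 = 3³ · 11 · 37²; 16641 = 3² · 43²
lcm takes max exponent of each prime: 3³ · 7 · 11 · 17² · 37² · 43² = 1520872094511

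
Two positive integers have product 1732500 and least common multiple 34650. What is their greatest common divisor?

50

From gcd × lcm = mn: gcd = 1732500 / 34650 = 50.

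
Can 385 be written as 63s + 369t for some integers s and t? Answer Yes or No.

By Bézout, 63s + 369t = 385 has integer solutions iff gcd(63, 369) | 385.
Euclid: 369 = 5·63 + 54; 63 = 1·54 + 9; 54 = 6·9 + 0. gcd = 9; 385 mod 9 = 7. No.

No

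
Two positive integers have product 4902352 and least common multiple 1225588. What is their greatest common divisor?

4

gcd·lcm = product, so gcd = 4902352/1225588 = 4.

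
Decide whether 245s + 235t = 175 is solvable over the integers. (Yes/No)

Yes

By Bézout, 245s + 235t = 175 has integer solutions iff gcd(245, 235) | 175.
Euclid: 245 = 1·235 + 10; 235 = 23·10 + 5; 10 = 2·5 + 0. gcd = 5; 175 mod 5 = 0. Yes.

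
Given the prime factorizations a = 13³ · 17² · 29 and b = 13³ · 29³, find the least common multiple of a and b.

max exponent per prime: 13³ · 17² · 29³ = 15485380937

15485380937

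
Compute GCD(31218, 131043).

363

Euclid: 131043 = 4·31218 + 6171; 31218 = 5·6171 + 363; 6171 = 17·363 + 0. Last nonzero remainder: 363.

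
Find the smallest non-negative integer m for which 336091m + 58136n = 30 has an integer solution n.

gcd(336091, 58136) = 1 (Euclid: 336091 = 5·58136 + 45411; 58136 = 1·45411 + 12725; 45411 = 3·12725 + 7236; 12725 = 1·7236 + 5489; 7236 = 1·5489 + 1747; 5489 = 3·1747 + 248; 1747 = 7·248 + 11; 248 = 22·11 + 6; 11 = 1·6 + 5; 6 = 1·5 + 1; 5 = 5·1 + 0), and 1 | 30.
Extended Euclid: 336091·(-10549) + 58136·(60985) = 1. Scale by 30: m₀ = -316470.
General solution m = m₀ + 58136t; reducing mod 58136 gives m = 32346 (and n = -186996).

32346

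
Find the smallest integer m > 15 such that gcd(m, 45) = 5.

20

Multiples of 5 above 15: 5·4, 5·5, … . Need the cofactor coprime to 45/5 = 9.
Checking s = 4, 5, … the first with gcd(s, 9) = 1 is s = 4, giving 20.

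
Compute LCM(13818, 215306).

gcd first: 215306 = 15·13818 + 8036; 13818 = 1·8036 + 5782; 8036 = 1·5782 + 2254; 5782 = 2·2254 + 1274; 2254 = 1·1274 + 980; 1274 = 1·980 + 294; 980 = 3·294 + 98; 294 = 3·98 + 0 → gcd = 98
lcm = 13818·215306/gcd = 2975098308/98 = 30358146

30358146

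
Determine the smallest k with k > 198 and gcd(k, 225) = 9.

207

gcd(k, 225) = 9 forces 9 | k; write k = 9s. Then gcd(9s, 9·25) = 9·gcd(s, 25), so need gcd(s, 25) = 1.
9s > 198 gives s ≥ 23. The least s ≥ 23 coprime to 25 is 23, so k = 9·23 = 207.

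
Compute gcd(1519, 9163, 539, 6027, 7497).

gcd(1519, 9163): 9163 = 6·1519 + 49; 1519 = 31·49 + 0 → 49
gcd(49, 539): 539 = 11·49 + 0 → 49
gcd(49, 6027): 6027 = 123·49 + 0 → 49
gcd(49, 7497): 7497 = 153·49 + 0 → 49

49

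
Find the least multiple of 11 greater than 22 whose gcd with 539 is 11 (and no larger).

539 = 11·49. Any m with gcd(m, 539) = 11 is a multiple of 11, say 11s, with s coprime to 49.
Need s > 22/11, so s ≥ 3. First s ≥ 3 with gcd(s, 49) = 1 is s = 3. Thus m = 11·3 = 33.

33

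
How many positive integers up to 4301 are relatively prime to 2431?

2431 = 11·13·17. Inclusion–exclusion on these primes:
4301 − ⌊4301/11⌋ − ⌊4301/13⌋ − ⌊4301/17⌋ + ⌊4301/143⌋ + ⌊4301/187⌋ + ⌊4301/221⌋ − ⌊4301/2431⌋ = 3398

3398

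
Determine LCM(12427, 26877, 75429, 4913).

12427 = 17² · 43; 26877 = 3 · 17² · 31; 75429 = 3² · 17² · 29; 4913 = 17³
lcm takes max exponent of each prime: 3² · 17³ · 29 · 31 · 43 = 1709296569

1709296569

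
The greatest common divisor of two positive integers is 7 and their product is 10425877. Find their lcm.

For any two positive integers, gcd × lcm equals their product. Hence lcm = 10425877 / 7 = 1489411.

1489411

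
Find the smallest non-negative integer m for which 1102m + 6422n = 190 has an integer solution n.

6

gcd(1102, 6422) = 38 (Euclid: 6422 = 5·1102 + 912; 1102 = 1·912 + 190; 912 = 4·190 + 152; 190 = 1·152 + 38; 152 = 4·38 + 0), and 38 | 190.
Extended Euclid: 1102·(35) + 6422·(-6) = 38. Scale by 5: m₀ = 175.
General solution m = m₀ + 169t; reducing mod 169 gives m = 6 (and n = -1).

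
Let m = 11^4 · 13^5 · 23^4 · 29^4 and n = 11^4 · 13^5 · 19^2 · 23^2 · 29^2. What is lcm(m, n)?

388416830204427671757253

max exponent per prime: 11^4 · 13^5 · 19^2 · 23^4 · 29^4 = 388416830204427671757253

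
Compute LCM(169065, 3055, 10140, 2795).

17767378980

169065 = 3² · 5 · 13 · 17²; 3055 = 5 · 13 · 47; 10140 = 2² · 3 · 5 · 13²; 2795 = 5 · 13 · 43
lcm takes max exponent of each prime: 2² · 3² · 5 · 13² · 17² · 43 · 47 = 17767378980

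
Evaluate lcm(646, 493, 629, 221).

lcm(646, 493) = 646·493/gcd = 318478/17 = 18734
lcm(18734, 629) = 18734·629/gcd = 11783686/17 = 693158
lcm(693158, 221) = 693158·221/gcd = 153187918/17 = 9011054

9011054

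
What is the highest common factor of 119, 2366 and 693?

7

gcd(119, 2366): 2366 = 19·119 + 105; 119 = 1·105 + 14; 105 = 7·14 + 7; 14 = 2·7 + 0 → 7
gcd(7, 693): 693 = 99·7 + 0 → 7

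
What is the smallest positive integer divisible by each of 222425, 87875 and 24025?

lcm(222425, 87875) = 222425·87875/gcd = 19545596875/25 = 781823875
lcm(781823875, 24025) = 781823875·24025/gcd = 18783318596875/775 = 24236540125

24236540125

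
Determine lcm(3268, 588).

480396

gcd first: 3268 = 5·588 + 328; 588 = 1·328 + 260; 328 = 1·260 + 68; 260 = 3·68 + 56; 68 = 1·56 + 12; 56 = 4·12 + 8; 12 = 1·8 + 4; 8 = 2·4 + 0 → gcd = 4
lcm = 3268·588/gcd = 1921584/4 = 480396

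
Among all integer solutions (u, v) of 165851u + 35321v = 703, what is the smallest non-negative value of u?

1317

Euclid: 165851 = 4·35321 + 24567; 35321 = 1·24567 + 10754; 24567 = 2·10754 + 3059; 10754 = 3·3059 + 1577; 3059 = 1·1577 + 1482; 1577 = 1·1482 + 95; 1482 = 15·95 + 57; 95 = 1·57 + 38; 57 = 1·38 + 19; 38 = 2·19 + 0 → gcd = 19; 703 = 19·37.
Back-substitution yields 165851·(739) + 35321·(-3470) = 19, so one solution is u = 739·37 = 27343, v = -3470·37 = -128390.
Solutions in u differ by 35321/19 = 1859; the one in [0, 1859) is 27343 mod 1859 = 1317.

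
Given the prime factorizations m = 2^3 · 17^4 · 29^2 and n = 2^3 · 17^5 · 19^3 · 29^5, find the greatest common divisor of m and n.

561929288

min exponent per shared prime: 2^3 · 17^4 · 29^2 = 561929288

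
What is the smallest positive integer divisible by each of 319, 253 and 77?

319 = 11 · 29; 253 = 11 · 23; 77 = 7 · 11
lcm takes max exponent of each prime: 7 · 11 · 23 · 29 = 51359

51359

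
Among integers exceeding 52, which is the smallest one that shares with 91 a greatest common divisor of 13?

Multiples of 13 above 52: 13·5, 13·6, … . Need the cofactor coprime to 91/13 = 7.
Checking s = 5, 6, … the first with gcd(s, 7) = 1 is s = 5, giving 65.

65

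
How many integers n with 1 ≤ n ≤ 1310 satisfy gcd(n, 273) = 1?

Prime factors of 273: 3, 7, 13. Count integers ≤ 1310 divisible by none of them.
By inclusion–exclusion: 1310 − ⌊1310/3⌋ − ⌊1310/7⌋ − ⌊1310/13⌋ + ⌊1310/21⌋ + ⌊1310/39⌋ + ⌊1310/91⌋ − ⌊1310/273⌋ = 692.

692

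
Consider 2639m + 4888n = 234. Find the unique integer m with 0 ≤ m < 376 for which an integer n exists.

302

gcd(2639, 4888) = 13 (Euclid: 4888 = 1·2639 + 2249; 2639 = 1·2249 + 390; 2249 = 5·390 + 299; 390 = 1·299 + 91; 299 = 3·91 + 26; 91 = 3·26 + 13; 26 = 2·13 + 0), and 13 | 234.
Extended Euclid: 2639·(163) + 4888·(-88) = 13. Scale by 18: m₀ = 2934.
General solution m = m₀ + 376t; reducing mod 376 gives m = 302 (and n = -163).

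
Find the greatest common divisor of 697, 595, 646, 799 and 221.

17

697 = 17 · 41; 595 = 5 · 7 · 17; 646 = 2 · 17 · 19; 799 = 17 · 47; 221 = 13 · 17
gcd takes min exponent of each prime: 17 = 17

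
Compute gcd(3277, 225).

3277 = 29 · 113
225 = 3² · 5²
Common: 1 = 1

1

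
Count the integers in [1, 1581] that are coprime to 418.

681

418 = 2·11·19. Inclusion–exclusion on these primes:
1581 − ⌊1581/2⌋ − ⌊1581/11⌋ − ⌊1581/19⌋ + ⌊1581/22⌋ + ⌊1581/38⌋ + ⌊1581/209⌋ − ⌊1581/418⌋ = 681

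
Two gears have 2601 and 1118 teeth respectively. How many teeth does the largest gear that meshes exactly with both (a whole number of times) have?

Euclid: 2601 = 2·1118 + 365; 1118 = 3·365 + 23; 365 = 15·23 + 20; 23 = 1·20 + 3; 20 = 6·3 + 2; 3 = 1·2 + 1; 2 = 2·1 + 0. Last nonzero remainder: 1.

1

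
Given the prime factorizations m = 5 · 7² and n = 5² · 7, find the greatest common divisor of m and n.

min exponent per shared prime: 5 · 7 = 35

35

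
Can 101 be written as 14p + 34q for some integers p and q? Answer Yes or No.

gcd(14, 34): 34 = 2·14 + 6; 14 = 2·6 + 2; 6 = 3·2 + 0 → 2
2 does not divide 101, so a solution does not exist.

No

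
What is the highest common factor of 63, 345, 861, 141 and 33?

3

63 = 3² · 7; 345 = 3 · 5 · 23; 861 = 3 · 7 · 41; 141 = 3 · 47; 33 = 3 · 11
gcd takes min exponent of each prime: 3 = 3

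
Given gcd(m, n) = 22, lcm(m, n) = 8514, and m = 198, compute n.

946

m·n = gcd·lcm = 22·8514 = 187308, so n = 187308/198 = 946.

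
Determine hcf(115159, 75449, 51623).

3971

gcd(115159, 75449): 115159 = 1·75449 + 39710; 75449 = 1·39710 + 35739; 39710 = 1·35739 + 3971; 35739 = 9·3971 + 0 → 3971
gcd(3971, 51623): 51623 = 13·3971 + 0 → 3971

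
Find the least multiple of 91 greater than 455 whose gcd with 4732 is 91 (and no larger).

637

4732 = 91·52. Any x with gcd(x, 4732) = 91 is a multiple of 91, say 91s, with s coprime to 52.
Need s > 455/91, so s ≥ 6. First s ≥ 6 with gcd(s, 52) = 1 is s = 7. Thus x = 91·7 = 637.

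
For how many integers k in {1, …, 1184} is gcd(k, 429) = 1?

429 = 3·11·13. Inclusion–exclusion on these primes:
1184 − ⌊1184/3⌋ − ⌊1184/11⌋ − ⌊1184/13⌋ + ⌊1184/33⌋ + ⌊1184/39⌋ + ⌊1184/143⌋ − ⌊1184/429⌋ = 663

663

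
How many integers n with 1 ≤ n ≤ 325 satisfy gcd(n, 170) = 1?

170 = 2·5·17. Inclusion–exclusion on these primes:
325 − ⌊325/2⌋ − ⌊325/5⌋ − ⌊325/17⌋ + ⌊325/10⌋ + ⌊325/34⌋ + ⌊325/85⌋ − ⌊325/170⌋ = 122

122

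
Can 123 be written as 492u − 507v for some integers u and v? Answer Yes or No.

Yes

By Bézout, 492u − 507v = 123 has integer solutions iff gcd(492, 507) | 123.
Euclid: 507 = 1·492 + 15; 492 = 32·15 + 12; 15 = 1·12 + 3; 12 = 4·3 + 0. gcd = 3; 123 mod 3 = 0. Yes.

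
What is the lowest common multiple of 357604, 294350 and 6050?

6368274612700

357604 = 2² · 13² · 23²; 294350 = 2 · 5² · 7 · 29²; 6050 = 2 · 5² · 11²
lcm takes max exponent of each prime: 2² · 5² · 7 · 11² · 13² · 23² · 29² = 6368274612700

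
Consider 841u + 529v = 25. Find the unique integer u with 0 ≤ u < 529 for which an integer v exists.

446

Euclid: 841 = 1·529 + 312; 529 = 1·312 + 217; 312 = 1·217 + 95; 217 = 2·95 + 27; 95 = 3·27 + 14; 27 = 1·14 + 13; 14 = 1·13 + 1; 13 = 13·1 + 0 → gcd = 1; 25 = 1·25.
Back-substitution yields 841·(39) + 529·(-62) = 1, so one solution is u = 39·25 = 975, v = -62·25 = -1550.
Solutions in u differ by 529/1 = 529; the one in [0, 529) is 975 mod 529 = 446.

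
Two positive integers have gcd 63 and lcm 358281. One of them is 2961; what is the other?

m·n = gcd·lcm = 63·358281 = 22571703, so n = 22571703/2961 = 7623.

7623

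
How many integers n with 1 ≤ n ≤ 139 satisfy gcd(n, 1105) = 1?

97

1105 = 5·13·17. Inclusion–exclusion on these primes:
139 − ⌊139/5⌋ − ⌊139/13⌋ − ⌊139/17⌋ + ⌊139/65⌋ + ⌊139/85⌋ + ⌊139/221⌋ − ⌊139/1105⌋ = 97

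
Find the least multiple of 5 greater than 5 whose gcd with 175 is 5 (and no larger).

gcd(x, 175) = 5 forces 5 | x; write x = 5s. Then gcd(5s, 5·35) = 5·gcd(s, 35), so need gcd(s, 35) = 1.
5s > 5 gives s ≥ 2. The least s ≥ 2 coprime to 35 is 2, so x = 5·2 = 10.

10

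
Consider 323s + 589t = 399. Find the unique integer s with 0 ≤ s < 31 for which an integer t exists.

14

Reduce mod 589: 323s ≡ 399 (mod 589). With g = gcd(323, 589) = 19 dividing 399, divide through: 17s ≡ 21 (mod 31).
Since gcd(17, 31) = 1, s ≡ 21·(17)⁻¹ ≡ 14 (mod 31). Smallest non-negative: 14.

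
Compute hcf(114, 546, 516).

gcd(114, 546): 546 = 4·114 + 90; 114 = 1·90 + 24; 90 = 3·24 + 18; 24 = 1·18 + 6; 18 = 3·6 + 0 → 6
gcd(6, 516): 516 = 86·6 + 0 → 6

6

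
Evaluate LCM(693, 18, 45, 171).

131670

lcm(693, 18) = 693·18/gcd = 12474/9 = 1386
lcm(1386, 45) = 1386·45/gcd = 62370/9 = 6930
lcm(6930, 171) = 6930·171/gcd = 1185030/9 = 131670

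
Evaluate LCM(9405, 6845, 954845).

lcm(9405, 6845) = 9405·6845/gcd = 64377225/5 = 12875445
lcm(12875445, 954845) = 12875445·954845/gcd = 12294054281025/95 = 129411097695

129411097695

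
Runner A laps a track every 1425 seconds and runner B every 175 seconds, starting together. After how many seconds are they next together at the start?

gcd first: 1425 = 8·175 + 25; 175 = 7·25 + 0 → gcd = 25
lcm = 1425·175/gcd = 249375/25 = 9975

9975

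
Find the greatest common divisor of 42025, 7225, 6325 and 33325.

gcd(42025, 7225): 42025 = 5·7225 + 5900; 7225 = 1·5900 + 1325; 5900 = 4·1325 + 600; 1325 = 2·600 + 125; 600 = 4·125 + 100; 125 = 1·100 + 25; 100 = 4·25 + 0 → 25
gcd(25, 6325): 6325 = 253·25 + 0 → 25
gcd(25, 33325): 33325 = 1333·25 + 0 → 25

25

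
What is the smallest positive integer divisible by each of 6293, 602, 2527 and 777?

6293 = 7 · 29 · 31; 602 = 2 · 7 · 43; 2527 = 7 · 19²; 777 = 3 · 7 · 37
lcm takes max exponent of each prime: 2 · 3 · 7 · 19² · 29 · 31 · 37 · 43 = 21686345058

21686345058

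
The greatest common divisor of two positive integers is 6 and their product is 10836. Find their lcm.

1806

For any two positive integers, gcd × lcm equals their product. Hence lcm = 10836 / 6 = 1806.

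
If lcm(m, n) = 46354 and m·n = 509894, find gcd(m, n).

From gcd × lcm = mn: gcd = 509894 / 46354 = 11.

11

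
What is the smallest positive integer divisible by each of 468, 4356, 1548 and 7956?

41395068

468 = 2² · 3² · 13; 4356 = 2² · 3² · 11²; 1548 = 2² · 3² · 43; 7956 = 2² · 3² · 13 · 17
lcm takes max exponent of each prime: 2² · 3² · 11² · 13 · 17 · 43 = 41395068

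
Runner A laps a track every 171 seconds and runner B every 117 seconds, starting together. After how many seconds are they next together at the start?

171 = 3² · 19; 117 = 3² · 13
max exponents: 3² · 13 · 19 = 2223

2223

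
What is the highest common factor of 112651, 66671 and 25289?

2299

gcd(112651, 66671): 112651 = 1·66671 + 45980; 66671 = 1·45980 + 20691; 45980 = 2·20691 + 4598; 20691 = 4·4598 + 2299; 4598 = 2·2299 + 0 → 2299
gcd(2299, 25289): 25289 = 11·2299 + 0 → 2299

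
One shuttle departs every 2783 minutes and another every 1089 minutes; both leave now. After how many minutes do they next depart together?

25047

2783 = 11² · 23; 1089 = 3² · 11²
max exponents: 3² · 11² · 23 = 25047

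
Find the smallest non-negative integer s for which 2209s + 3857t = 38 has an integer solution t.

3534

Reduce mod 3857: 2209s ≡ 38 (mod 3857). With g = gcd(2209, 3857) = 1 dividing 38, divide through: 2209s ≡ 38 (mod 3857).
Since gcd(2209, 3857) = 1, s ≡ 38·(2209)⁻¹ ≡ 3534 (mod 3857). Smallest non-negative: 3534.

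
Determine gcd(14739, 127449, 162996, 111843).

gcd(14739, 127449): 127449 = 8·14739 + 9537; 14739 = 1·9537 + 5202; 9537 = 1·5202 + 4335; 5202 = 1·4335 + 867; 4335 = 5·867 + 0 → 867
gcd(867, 162996): 162996 = 188·867 + 0 → 867
gcd(867, 111843): 111843 = 129·867 + 0 → 867

867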